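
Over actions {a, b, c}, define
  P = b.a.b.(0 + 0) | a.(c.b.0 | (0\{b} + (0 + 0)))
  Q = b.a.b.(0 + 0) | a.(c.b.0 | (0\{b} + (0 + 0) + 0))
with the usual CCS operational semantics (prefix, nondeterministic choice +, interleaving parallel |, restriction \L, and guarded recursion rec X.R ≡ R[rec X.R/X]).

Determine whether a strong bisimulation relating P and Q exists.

LTS(P): 16 reachable states
  u0 = b.a.b.(0 + 0) | a.(c.b.0 | (0\{b} + (0 + 0))) → ··a··> u1, ··b··> u2
  u1 = b.a.b.(0 + 0) | (c.b.0 | (0\{b} + (0 + 0))) → ··b··> u3, ··c··> u4
  u2 = a.b.(0 + 0) | a.(c.b.0 | (0\{b} + (0 + 0))) → ··a··> u3, ··a··> u5
  u3 = a.b.(0 + 0) | (c.b.0 | (0\{b} + (0 + 0))) → ··a··> u6, ··c··> u7
  u4 = b.a.b.(0 + 0) | (b.0 | (0\{b} + (0 + 0))) → ··b··> u7, ··b··> u8
  u5 = b.(0 + 0) | a.(c.b.0 | (0\{b} + (0 + 0))) → ··a··> u6, ··b··> u9
  u6 = b.(0 + 0) | (c.b.0 | (0\{b} + (0 + 0))) → ··b··> u10, ··c··> u11
  u7 = a.b.(0 + 0) | (b.0 | (0\{b} + (0 + 0))) → ··a··> u11, ··b··> u12
  u8 = b.a.b.(0 + 0) | (0 | (0\{b} + (0 + 0))) → ··b··> u12
  u9 = (0 + 0) | a.(c.b.0 | (0\{b} + (0 + 0))) → ··a··> u10
  u10 = (0 + 0) | (c.b.0 | (0\{b} + (0 + 0))) → ··c··> u13
  u11 = b.(0 + 0) | (b.0 | (0\{b} + (0 + 0))) → ··b··> u13, ··b··> u14
  u12 = a.b.(0 + 0) | (0 | (0\{b} + (0 + 0))) → ··a··> u14
  u13 = (0 + 0) | (b.0 | (0\{b} + (0 + 0))) → ··b··> u15
  u14 = b.(0 + 0) | (0 | (0\{b} + (0 + 0))) → ··b··> u15
  u15 = (0 + 0) | (0 | (0\{b} + (0 + 0))) → ·
LTS(Q): 16 reachable states
  v0 = b.a.b.(0 + 0) | a.(c.b.0 | (0\{b} + (0 + 0) + 0)) → ··a··> v1, ··b··> v2
  v1 = b.a.b.(0 + 0) | (c.b.0 | (0\{b} + (0 + 0) + 0)) → ··b··> v3, ··c··> v4
  v2 = a.b.(0 + 0) | a.(c.b.0 | (0\{b} + (0 + 0) + 0)) → ··a··> v3, ··a··> v5
  v3 = a.b.(0 + 0) | (c.b.0 | (0\{b} + (0 + 0) + 0)) → ··a··> v6, ··c··> v7
  v4 = b.a.b.(0 + 0) | (b.0 | (0\{b} + (0 + 0) + 0)) → ··b··> v7, ··b··> v8
  v5 = b.(0 + 0) | a.(c.b.0 | (0\{b} + (0 + 0) + 0)) → ··a··> v6, ··b··> v9
  v6 = b.(0 + 0) | (c.b.0 | (0\{b} + (0 + 0) + 0)) → ··b··> v10, ··c··> v11
  v7 = a.b.(0 + 0) | (b.0 | (0\{b} + (0 + 0) + 0)) → ··a··> v11, ··b··> v12
  v8 = b.a.b.(0 + 0) | (0 | (0\{b} + (0 + 0) + 0)) → ··b··> v12
  v9 = (0 + 0) | a.(c.b.0 | (0\{b} + (0 + 0) + 0)) → ··a··> v10
  v10 = (0 + 0) | (c.b.0 | (0\{b} + (0 + 0) + 0)) → ··c··> v13
  v11 = b.(0 + 0) | (b.0 | (0\{b} + (0 + 0) + 0)) → ··b··> v13, ··b··> v14
  v12 = a.b.(0 + 0) | (0 | (0\{b} + (0 + 0) + 0)) → ··a··> v14
  v13 = (0 + 0) | (b.0 | (0\{b} + (0 + 0) + 0)) → ··b··> v15
  v14 = b.(0 + 0) | (0 | (0\{b} + (0 + 0) + 0)) → ··b··> v15
  v15 = (0 + 0) | (0 | (0\{b} + (0 + 0) + 0)) → ·
Coarsest stable partition (strong bisimilarity classes):
  B0 = {u0, v0}
  B1 = {u2, v2}
  B2 = {u3, v3}
  B3 = {u6, v6}
  B4 = {u10, v10}
  B5 = {u13, u14, v13, v14}
  B6 = {u15, v15}
  B7 = {u11, v11}
  B8 = {u7, v7}
  B9 = {u12, v12}
  B10 = {u5, v5}
  B11 = {u9, v9}
  B12 = {u1, v1}
  B13 = {u4, v4}
  B14 = {u8, v8}
u0 ∈ B0, v0 ∈ B0 → same block

bisimilar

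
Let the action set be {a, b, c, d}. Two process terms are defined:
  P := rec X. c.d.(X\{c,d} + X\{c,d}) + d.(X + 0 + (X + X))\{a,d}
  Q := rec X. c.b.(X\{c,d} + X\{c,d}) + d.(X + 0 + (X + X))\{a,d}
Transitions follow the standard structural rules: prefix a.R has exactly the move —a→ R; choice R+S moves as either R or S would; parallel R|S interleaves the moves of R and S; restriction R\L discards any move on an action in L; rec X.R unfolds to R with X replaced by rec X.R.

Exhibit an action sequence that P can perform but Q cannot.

cd

Reachable graph of P (5 states):
  m0 = rec X. c.d.(X\{c,d} + X\{c,d}) + d.(X + 0 + (X + X))\{a,d} :: ··c··> m1, ··d··> m2
  m1 = d.((rec X. c.d.(X\{c,d} + X\{c,d}) + d.(X + 0 + (X + X))\{a,d})\{c,d} + (rec X. c.d.(X\{c,d} + X\{c,d}) + d.(X + 0 + (X + X))\{a,d})\{c,d}) :: ··d··> m3
  m2 = ((rec X. c.d.(X\{c,d} + X\{c,d}) + d.(X + 0 + (X + X))\{a,d}) + 0 + ((rec X. c.d.(X\{c,d} + X\{c,d}) + d.(X + 0 + (X + X))\{a,d}) + (rec X. c.d.(X\{c,d} + X\{c,d}) + d.(X + 0 + (X + X))\{a,d})))\{a,d} :: ··c··> m4
  m3 = (rec X. c.d.(X\{c,d} + X\{c,d}) + d.(X + 0 + (X + X))\{a,d})\{c,d} + (rec X. c.d.(X\{c,d} + X\{c,d}) + d.(X + 0 + (X + X))\{a,d})\{c,d} :: (no moves)
  m4 = (d.((rec X. c.d.(X\{c,d} + X\{c,d}) + d.(X + 0 + (X + X))\{a,d})\{c,d} + (rec X. c.d.(X\{c,d} + X\{c,d}) + d.(X + 0 + (X + X))\{a,d})\{c,d}))\{a,d} :: (no moves)
Reachable graph of Q (6 states):
  n0 = rec X. c.b.(X\{c,d} + X\{c,d}) + d.(X + 0 + (X + X))\{a,d} :: ··c··> n1, ··d··> n2
  n1 = b.((rec X. c.b.(X\{c,d} + X\{c,d}) + d.(X + 0 + (X + X))\{a,d})\{c,d} + (rec X. c.b.(X\{c,d} + X\{c,d}) + d.(X + 0 + (X + X))\{a,d})\{c,d}) :: ··b··> n3
  n2 = ((rec X. c.b.(X\{c,d} + X\{c,d}) + d.(X + 0 + (X + X))\{a,d}) + 0 + ((rec X. c.b.(X\{c,d} + X\{c,d}) + d.(X + 0 + (X + X))\{a,d}) + (rec X. c.b.(X\{c,d} + X\{c,d}) + d.(X + 0 + (X + X))\{a,d})))\{a,d} :: ··c··> n4
  n3 = (rec X. c.b.(X\{c,d} + X\{c,d}) + d.(X + 0 + (X + X))\{a,d})\{c,d} + (rec X. c.b.(X\{c,d} + X\{c,d}) + d.(X + 0 + (X + X))\{a,d})\{c,d} :: (no moves)
  n4 = (b.((rec X. c.b.(X\{c,d} + X\{c,d}) + d.(X + 0 + (X + X))\{a,d})\{c,d} + (rec X. c.b.(X\{c,d} + X\{c,d}) + d.(X + 0 + (X + X))\{a,d})\{c,d}))\{a,d} :: ··b··> n5
  n5 = ((rec X. c.b.(X\{c,d} + X\{c,d}) + d.(X + 0 + (X + X))\{a,d})\{c,d} + (rec X. c.b.(X\{c,d} + X\{c,d}) + d.(X + 0 + (X + X))\{a,d})\{c,d})\{a,d} :: (no moves)
Trace ⟨cd⟩ through P, begin at {m0}:
  step 1 (c): {m1}
  step 2 (d): {m3}
  ✓ P
Trace ⟨cd⟩ through Q, begin at {n0}:
  step 1 (c): {n1}
  step 2 (d): ∅  — Q cannot continue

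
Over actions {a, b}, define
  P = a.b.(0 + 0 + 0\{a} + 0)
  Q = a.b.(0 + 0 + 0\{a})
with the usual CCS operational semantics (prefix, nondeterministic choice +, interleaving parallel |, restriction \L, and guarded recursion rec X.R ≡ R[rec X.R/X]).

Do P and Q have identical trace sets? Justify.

LTS(P): 3 reachable states
  s0 = a.b.(0 + 0 + 0\{a} + 0) has moves ··a··> s1
  s1 = b.(0 + 0 + 0\{a} + 0) has moves ··b··> s2
  s2 = 0 + 0 + 0\{a} + 0 has moves stopped
LTS(Q): 3 reachable states
  t0 = a.b.(0 + 0 + 0\{a}) has moves ··a··> t1
  t1 = b.(0 + 0 + 0\{a}) has moves ··b··> t2
  t2 = 0 + 0 + 0\{a} has moves stopped
Bisimilarity quotient blocks:
  B0 = {s0, t0}
  B1 = {s1, t1}
  B2 = {s2, t2}
s0 ∈ B0, t0 ∈ B0 → same block
Bisimilar ⇒ trace-equivalent.

YES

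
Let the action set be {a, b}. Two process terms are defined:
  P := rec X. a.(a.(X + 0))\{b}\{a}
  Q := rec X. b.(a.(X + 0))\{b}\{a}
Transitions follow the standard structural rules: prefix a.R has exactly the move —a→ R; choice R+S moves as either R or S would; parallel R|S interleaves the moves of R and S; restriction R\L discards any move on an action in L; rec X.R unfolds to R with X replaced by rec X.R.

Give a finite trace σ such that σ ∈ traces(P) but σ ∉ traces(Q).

a

Reachable graph of P (2 states):
  u0 = rec X. a.(a.(X + 0))\{b}\{a} ⊢ ··a··> u1
  u1 = (a.((rec X. a.(a.(X + 0))\{b}\{a}) + 0))\{b}\{a} ⊢ ∅
Reachable graph of Q (2 states):
  v0 = rec X. b.(a.(X + 0))\{b}\{a} ⊢ ··b··> v1
  v1 = (a.((rec X. b.(a.(X + 0))\{b}\{a}) + 0))\{b}\{a} ⊢ ∅
Executing a from P (initial set {u0}):
  after a @ step 1: {u1}
  — P admits the full trace.
Executing a from Q (initial set {v0}):
  after a @ step 1: no successor for Q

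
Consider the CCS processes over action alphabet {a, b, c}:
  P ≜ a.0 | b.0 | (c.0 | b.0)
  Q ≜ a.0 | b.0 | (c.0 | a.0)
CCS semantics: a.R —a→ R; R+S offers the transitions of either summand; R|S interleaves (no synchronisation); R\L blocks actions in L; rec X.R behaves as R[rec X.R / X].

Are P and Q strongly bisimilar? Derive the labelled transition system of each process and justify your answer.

not bisimilar

LTS(P): 16 reachable states
  m0 = a.0 | b.0 | (c.0 | b.0) | -a-> m1, -b-> m2, -b-> m3, -c-> m4
  m1 = 0 | b.0 | (c.0 | b.0) | -b-> m5, -b-> m6, -c-> m7
  m2 = a.0 | 0 | (c.0 | b.0) | -a-> m5, -b-> m8, -c-> m9
  m3 = a.0 | b.0 | (c.0 | 0) | -a-> m6, -b-> m8, -c-> m10
  m4 = a.0 | b.0 | (0 | b.0) | -a-> m7, -b-> m10, -b-> m9
  m5 = 0 | 0 | (c.0 | b.0) | -b-> m11, -c-> m12
  m6 = 0 | b.0 | (c.0 | 0) | -b-> m11, -c-> m13
  m7 = 0 | b.0 | (0 | b.0) | -b-> m12, -b-> m13
  m8 = a.0 | 0 | (c.0 | 0) | -a-> m11, -c-> m14
  m9 = a.0 | 0 | (0 | b.0) | -a-> m12, -b-> m14
  m10 = a.0 | b.0 | (0 | 0) | -a-> m13, -b-> m14
  m11 = 0 | 0 | (c.0 | 0) | -c-> m15
  m12 = 0 | 0 | (0 | b.0) | -b-> m15
  m13 = 0 | b.0 | (0 | 0) | -b-> m15
  m14 = a.0 | 0 | (0 | 0) | -a-> m15
  m15 = 0 | 0 | (0 | 0) | (no moves)
LTS(Q): 16 reachable states
  n0 = a.0 | b.0 | (c.0 | a.0) | -a-> n1, -a-> n2, -b-> n3, -c-> n4
  n1 = 0 | b.0 | (c.0 | a.0) | -a-> n5, -b-> n6, -c-> n7
  n2 = a.0 | b.0 | (c.0 | 0) | -a-> n5, -b-> n8, -c-> n9
  n3 = a.0 | 0 | (c.0 | a.0) | -a-> n6, -a-> n8, -c-> n10
  n4 = a.0 | b.0 | (0 | a.0) | -a-> n7, -a-> n9, -b-> n10
  n5 = 0 | b.0 | (c.0 | 0) | -b-> n11, -c-> n12
  n6 = 0 | 0 | (c.0 | a.0) | -a-> n11, -c-> n13
  n7 = 0 | b.0 | (0 | a.0) | -a-> n12, -b-> n13
  n8 = a.0 | 0 | (c.0 | 0) | -a-> n11, -c-> n14
  n9 = a.0 | b.0 | (0 | 0) | -a-> n12, -b-> n14
  n10 = a.0 | 0 | (0 | a.0) | -a-> n13, -a-> n14
  n11 = 0 | 0 | (c.0 | 0) | -c-> n15
  n12 = 0 | b.0 | (0 | 0) | -b-> n15
  n13 = 0 | 0 | (0 | a.0) | -a-> n15
  n14 = a.0 | 0 | (0 | 0) | -a-> n15
  n15 = 0 | 0 | (0 | 0) | (no moves)
Coarsest stable partition (strong bisimilarity classes):
  B0 = {m0}
  B1 = {m1}
  B2 = {m5, m6, n5}
  B3 = {m11, n11}
  B4 = {m15, n15}
  B5 = {m12, m13, n12}
  B6 = {m7}
  B7 = {m4}
  B8 = {m10, m9, n7, n9}
  B9 = {m14, n13, n14}
  B10 = {m2, m3, n1, n2}
  B11 = {m8, n6, n8}
  B12 = {n0}
  B13 = {n3}
  B14 = {n10}
  B15 = {n4}
m0 ∈ B0, n0 ∈ B12 → different blocks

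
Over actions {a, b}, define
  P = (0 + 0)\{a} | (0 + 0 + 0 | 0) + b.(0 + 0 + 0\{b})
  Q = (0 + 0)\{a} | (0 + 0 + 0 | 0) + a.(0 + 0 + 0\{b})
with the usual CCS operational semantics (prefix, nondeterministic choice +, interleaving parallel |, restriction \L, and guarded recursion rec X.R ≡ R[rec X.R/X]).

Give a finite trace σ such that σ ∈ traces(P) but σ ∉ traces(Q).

LTS(P): 2 reachable states
  p0 = (0 + 0)\{a} | (0 + 0 + 0 | 0) + b.(0 + 0 + 0\{b}) has moves --b--▸ p1
  p1 = 0 + 0 + 0\{b} has moves deadlocked
LTS(Q): 2 reachable states
  q0 = (0 + 0)\{a} | (0 + 0 + 0 | 0) + a.(0 + 0 + 0\{b}) has moves --a--▸ q1
  q1 = 0 + 0 + 0\{b} has moves deadlocked
Executing b from P (initial set {p0}):
  after b @ step 1: {p1}
  P completes σ.
Executing b from Q (initial set {q0}):
  after b @ step 1: no successor for Q

b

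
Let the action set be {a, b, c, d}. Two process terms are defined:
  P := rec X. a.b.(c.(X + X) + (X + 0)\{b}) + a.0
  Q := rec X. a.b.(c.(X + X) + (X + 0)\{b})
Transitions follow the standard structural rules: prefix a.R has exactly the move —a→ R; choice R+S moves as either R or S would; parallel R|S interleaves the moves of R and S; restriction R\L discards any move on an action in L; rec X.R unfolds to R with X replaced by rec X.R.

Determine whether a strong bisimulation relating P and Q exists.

LTS(P): 7 reachable states
  p0 = rec X. a.b.(c.(X + X) + (X + 0)\{b}) + a.0 ⊢ —a→ p1, —a→ p2
  p1 = 0 ⊢ deadlocked
  p2 = b.(c.((rec X. a.b.(c.(X + X) + (X + 0)\{b}) + a.0) + (rec X. a.b.(c.(X + X) + (X + 0)\{b}) + a.0)) + ((rec X. a.b.(c.(X + X) + (X + 0)\{b}) + a.0) + 0)\{b}) ⊢ —b→ p3
  p3 = c.((rec X. a.b.(c.(X + X) + (X + 0)\{b}) + a.0) + (rec X. a.b.(c.(X + X) + (X + 0)\{b}) + a.0)) + ((rec X. a.b.(c.(X + X) + (X + 0)\{b}) + a.0) + 0)\{b} ⊢ —a→ p4, —a→ p5, —c→ p6
  p4 = (b.(c.((rec X. a.b.(c.(X + X) + (X + 0)\{b}) + a.0) + (rec X. a.b.(c.(X + X) + (X + 0)\{b}) + a.0)) + ((rec X. a.b.(c.(X + X) + (X + 0)\{b}) + a.0) + 0)\{b}))\{b} ⊢ deadlocked
  p5 = 0\{b} ⊢ deadlocked
  p6 = (rec X. a.b.(c.(X + X) + (X + 0)\{b}) + a.0) + (rec X. a.b.(c.(X + X) + (X + 0)\{b}) + a.0) ⊢ —a→ p1, —a→ p2
LTS(Q): 5 reachable states
  q0 = rec X. a.b.(c.(X + X) + (X + 0)\{b}) ⊢ —a→ q1
  q1 = b.(c.((rec X. a.b.(c.(X + X) + (X + 0)\{b})) + (rec X. a.b.(c.(X + X) + (X + 0)\{b}))) + ((rec X. a.b.(c.(X + X) + (X + 0)\{b})) + 0)\{b}) ⊢ —b→ q2
  q2 = c.((rec X. a.b.(c.(X + X) + (X + 0)\{b})) + (rec X. a.b.(c.(X + X) + (X + 0)\{b}))) + ((rec X. a.b.(c.(X + X) + (X + 0)\{b})) + 0)\{b} ⊢ —a→ q3, —c→ q4
  q3 = (b.(c.((rec X. a.b.(c.(X + X) + (X + 0)\{b})) + (rec X. a.b.(c.(X + X) + (X + 0)\{b}))) + ((rec X. a.b.(c.(X + X) + (X + 0)\{b})) + 0)\{b}))\{b} ⊢ deadlocked
  q4 = (rec X. a.b.(c.(X + X) + (X + 0)\{b})) + (rec X. a.b.(c.(X + X) + (X + 0)\{b})) ⊢ —a→ q1
Coarsest stable partition (strong bisimilarity classes):
  B0 = {p0, p6}
  B1 = {p1, p4, p5, q3}
  B2 = {p2}
  B3 = {p3}
  B4 = {q0, q4}
  B5 = {q1}
  B6 = {q2}
p0 ∈ B0, q0 ∈ B4 → different blocks

P ≁ Q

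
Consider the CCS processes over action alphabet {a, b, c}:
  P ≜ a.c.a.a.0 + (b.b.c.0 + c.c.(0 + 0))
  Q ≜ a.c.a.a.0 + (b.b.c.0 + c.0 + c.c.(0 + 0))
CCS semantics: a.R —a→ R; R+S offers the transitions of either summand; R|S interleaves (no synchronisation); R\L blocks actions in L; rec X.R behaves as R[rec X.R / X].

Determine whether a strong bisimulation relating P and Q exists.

P's transition system — 9 states:
  m0 = a.c.a.a.0 + (b.b.c.0 + c.c.(0 + 0)) | =a=> m1, =b=> m2, =c=> m3
  m1 = c.a.a.0 | =c=> m4
  m2 = b.c.0 | =b=> m5
  m3 = c.(0 + 0) | =c=> m6
  m4 = a.a.0 | =a=> m7
  m5 = c.0 | =c=> m8
  m6 = 0 + 0 | ·
  m7 = a.0 | =a=> m8
  m8 = 0 | ·
Q's transition system — 9 states:
  n0 = a.c.a.a.0 + (b.b.c.0 + c.0 + c.c.(0 + 0)) | =a=> n1, =b=> n2, =c=> n3, =c=> n4
  n1 = c.a.a.0 | =c=> n5
  n2 = b.c.0 | =b=> n6
  n3 = 0 | ·
  n4 = c.(0 + 0) | =c=> n7
  n5 = a.a.0 | =a=> n8
  n6 = c.0 | =c=> n3
  n7 = 0 + 0 | ·
  n8 = a.0 | =a=> n3
Bisimilarity quotient blocks:
  B0 = {m0}
  B1 = {m2, n2}
  B2 = {m3, m5, n4, n6}
  B3 = {m6, m8, n3, n7}
  B4 = {m1, n1}
  B5 = {m4, n5}
  B6 = {m7, n8}
  B7 = {n0}
m0 ∈ B0, n0 ∈ B7 → different blocks

NO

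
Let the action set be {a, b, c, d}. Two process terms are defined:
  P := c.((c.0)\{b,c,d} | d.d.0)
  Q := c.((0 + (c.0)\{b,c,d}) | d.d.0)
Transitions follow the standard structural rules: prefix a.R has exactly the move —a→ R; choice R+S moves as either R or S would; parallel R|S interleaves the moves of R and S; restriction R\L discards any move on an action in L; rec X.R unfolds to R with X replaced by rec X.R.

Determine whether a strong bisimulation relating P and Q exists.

P's transition system — 4 states:
  m0 = c.((c.0)\{b,c,d} | d.d.0) ⊢ --c--▸ m1
  m1 = (c.0)\{b,c,d} | d.d.0 ⊢ --d--▸ m2
  m2 = (c.0)\{b,c,d} | d.0 ⊢ --d--▸ m3
  m3 = (c.0)\{b,c,d} | 0 ⊢ deadlocked
Q's transition system — 4 states:
  n0 = c.((0 + (c.0)\{b,c,d}) | d.d.0) ⊢ --c--▸ n1
  n1 = (0 + (c.0)\{b,c,d}) | d.d.0 ⊢ --d--▸ n2
  n2 = (0 + (c.0)\{b,c,d}) | d.0 ⊢ --d--▸ n3
  n3 = (0 + (c.0)\{b,c,d}) | 0 ⊢ deadlocked
Bisimilarity quotient blocks:
  B0 = {m0, n0}
  B1 = {m1, n1}
  B2 = {m2, n2}
  B3 = {m3, n3}
m0 ∈ B0, n0 ∈ B0 → same block

P ~ Q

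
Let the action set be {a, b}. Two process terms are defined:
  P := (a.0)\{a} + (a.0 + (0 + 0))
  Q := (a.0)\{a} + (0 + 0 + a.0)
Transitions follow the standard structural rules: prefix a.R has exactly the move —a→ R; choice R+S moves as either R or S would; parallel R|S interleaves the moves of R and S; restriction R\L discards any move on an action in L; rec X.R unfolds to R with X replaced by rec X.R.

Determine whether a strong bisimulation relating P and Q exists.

P's transition system — 2 states:
  s0 = (a.0)\{a} + (a.0 + (0 + 0)) has moves —a→ s1
  s1 = 0 has moves (no moves)
Q's transition system — 2 states:
  t0 = (a.0)\{a} + (0 + 0 + a.0) has moves —a→ t1
  t1 = 0 has moves (no moves)
Bisimilarity quotient blocks:
  B0 = {s0, t0}
  B1 = {s1, t1}
s0 ∈ B0, t0 ∈ B0 → same block

YES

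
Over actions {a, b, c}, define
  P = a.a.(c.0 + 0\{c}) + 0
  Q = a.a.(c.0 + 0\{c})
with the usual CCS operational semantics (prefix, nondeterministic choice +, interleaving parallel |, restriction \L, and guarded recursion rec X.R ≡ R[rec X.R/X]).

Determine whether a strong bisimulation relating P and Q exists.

YES

P's transition system — 4 states:
  m0 = a.a.(c.0 + 0\{c}) + 0 :: -a-> m1
  m1 = a.(c.0 + 0\{c}) :: -a-> m2
  m2 = c.0 + 0\{c} :: -c-> m3
  m3 = 0 :: deadlocked
Q's transition system — 4 states:
  n0 = a.a.(c.0 + 0\{c}) :: -a-> n1
  n1 = a.(c.0 + 0\{c}) :: -a-> n2
  n2 = c.0 + 0\{c} :: -c-> n3
  n3 = 0 :: deadlocked
Coarsest stable partition (strong bisimilarity classes):
  B0 = {m0, n0}
  B1 = {m1, n1}
  B2 = {m2, n2}
  B3 = {m3, n3}
m0 ∈ B0, n0 ∈ B0 → same block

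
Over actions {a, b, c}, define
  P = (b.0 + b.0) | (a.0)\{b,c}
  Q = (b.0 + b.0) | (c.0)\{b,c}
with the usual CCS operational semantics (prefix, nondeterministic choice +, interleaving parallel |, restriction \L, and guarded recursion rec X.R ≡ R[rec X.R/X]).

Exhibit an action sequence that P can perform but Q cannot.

a

P's transition system — 4 states:
  p0 = (b.0 + b.0) | (a.0)\{b,c} | -a-> p1, -b-> p2
  p1 = (b.0 + b.0) | 0\{b,c} | -b-> p3
  p2 = 0 | (a.0)\{b,c} | -a-> p3
  p3 = 0 | 0\{b,c} | ·
Q's transition system — 2 states:
  q0 = (b.0 + b.0) | (c.0)\{b,c} | -b-> q1
  q1 = 0 | (c.0)\{b,c} | ·
Executing a from P (initial set {p0}):
  after a @ step 1: {p1}
  P completes σ.
Executing a from Q (initial set {q0}):
  after a @ step 1: ∅  — Q cannot continue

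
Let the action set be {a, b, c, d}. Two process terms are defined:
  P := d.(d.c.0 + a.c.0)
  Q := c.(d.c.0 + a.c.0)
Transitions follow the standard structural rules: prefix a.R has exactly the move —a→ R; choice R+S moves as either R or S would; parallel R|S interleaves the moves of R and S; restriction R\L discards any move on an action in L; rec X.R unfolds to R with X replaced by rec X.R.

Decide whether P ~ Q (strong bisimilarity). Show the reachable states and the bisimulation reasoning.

LTS(P): 4 reachable states
  s0 = d.(d.c.0 + a.c.0) :: --d--▸ s1
  s1 = d.c.0 + a.c.0 :: --a--▸ s2, --d--▸ s2
  s2 = c.0 :: --c--▸ s3
  s3 = 0 :: (no moves)
LTS(Q): 4 reachable states
  t0 = c.(d.c.0 + a.c.0) :: --c--▸ t1
  t1 = d.c.0 + a.c.0 :: --a--▸ t2, --d--▸ t2
  t2 = c.0 :: --c--▸ t3
  t3 = 0 :: (no moves)
Coarsest stable partition (strong bisimilarity classes):
  B0 = {s0}
  B1 = {s1, t1}
  B2 = {s2, t2}
  B3 = {s3, t3}
  B4 = {t0}
s0 ∈ B0, t0 ∈ B4 → different blocks

P ≁ Q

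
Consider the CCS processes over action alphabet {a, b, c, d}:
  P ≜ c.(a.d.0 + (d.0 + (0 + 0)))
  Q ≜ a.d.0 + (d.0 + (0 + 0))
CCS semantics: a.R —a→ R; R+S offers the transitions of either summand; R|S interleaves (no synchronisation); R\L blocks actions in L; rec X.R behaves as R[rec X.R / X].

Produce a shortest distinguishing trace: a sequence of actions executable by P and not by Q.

c

P's transition system — 4 states:
  p0 = c.(a.d.0 + (d.0 + (0 + 0))) | --c--▸ p1
  p1 = a.d.0 + (d.0 + (0 + 0)) | --a--▸ p2, --d--▸ p3
  p2 = d.0 | --d--▸ p3
  p3 = 0 | deadlocked
Q's transition system — 3 states:
  q0 = a.d.0 + (d.0 + (0 + 0)) | --a--▸ q1, --d--▸ q2
  q1 = d.0 | --d--▸ q2
  q2 = 0 | deadlocked
Trace ⟨c⟩ through P, begin at {p0}:
  step 1 (c): {p1}
  P completes σ.
Trace ⟨c⟩ through Q, begin at {q0}:
  step 1 (c): no successor for Q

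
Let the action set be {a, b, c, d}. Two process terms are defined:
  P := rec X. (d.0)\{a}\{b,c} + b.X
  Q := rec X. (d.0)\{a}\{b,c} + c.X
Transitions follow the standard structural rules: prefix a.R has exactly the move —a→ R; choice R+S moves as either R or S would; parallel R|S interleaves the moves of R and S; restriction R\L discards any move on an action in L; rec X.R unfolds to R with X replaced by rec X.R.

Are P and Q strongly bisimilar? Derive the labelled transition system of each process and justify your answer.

NO

P's transition system — 2 states:
  u0 = rec X. (d.0)\{a}\{b,c} + b.X | —b→ u0, —d→ u1
  u1 = 0\{a}\{b,c} | stopped
Q's transition system — 2 states:
  v0 = rec X. (d.0)\{a}\{b,c} + c.X | —c→ v0, —d→ v1
  v1 = 0\{a}\{b,c} | stopped
Partition-refinement fixed point:
  B0 = {u0}
  B1 = {u1, v1}
  B2 = {v0}
u0 ∈ B0, v0 ∈ B2 → different blocks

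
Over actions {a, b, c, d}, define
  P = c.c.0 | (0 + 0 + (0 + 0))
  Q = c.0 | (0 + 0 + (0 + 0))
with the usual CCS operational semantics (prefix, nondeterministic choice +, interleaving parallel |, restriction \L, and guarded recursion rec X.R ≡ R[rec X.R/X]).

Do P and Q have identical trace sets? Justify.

NO — witness ⟨cc⟩

Reachable graph of P (3 states):
  p0 = c.c.0 | (0 + 0 + (0 + 0)) :: -c-> p1
  p1 = c.0 | (0 + 0 + (0 + 0)) :: -c-> p2
  p2 = 0 | (0 + 0 + (0 + 0)) :: (no moves)
Reachable graph of Q (2 states):
  q0 = c.0 | (0 + 0 + (0 + 0)) :: -c-> q1
  q1 = 0 | (0 + 0 + (0 + 0)) :: (no moves)
Run σ = ⟨cc⟩ on P: start {p0}
  after c @ step 1: {p1}
  after c @ step 2: {p2}
  P completes σ.
Run σ = ⟨cc⟩ on Q: start {q0}
  after c @ step 1: {q1}
  after c @ step 2: ∅ (Q stuck)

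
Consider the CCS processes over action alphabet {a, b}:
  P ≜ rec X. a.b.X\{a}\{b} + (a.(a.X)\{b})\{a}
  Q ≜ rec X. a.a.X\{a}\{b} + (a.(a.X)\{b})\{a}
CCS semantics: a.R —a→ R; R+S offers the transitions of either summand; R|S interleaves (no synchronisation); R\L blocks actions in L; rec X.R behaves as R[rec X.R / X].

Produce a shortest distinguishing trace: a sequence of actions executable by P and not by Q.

Reachable graph of P (3 states):
  s0 = rec X. a.b.X\{a}\{b} + (a.(a.X)\{b})\{a} → =a=> s1
  s1 = b.(rec X. a.b.X\{a}\{b} + (a.(a.X)\{b})\{a})\{a}\{b} → =b=> s2
  s2 = (rec X. a.b.X\{a}\{b} + (a.(a.X)\{b})\{a})\{a}\{b} → (no moves)
Reachable graph of Q (3 states):
  t0 = rec X. a.a.X\{a}\{b} + (a.(a.X)\{b})\{a} → =a=> t1
  t1 = a.(rec X. a.a.X\{a}\{b} + (a.(a.X)\{b})\{a})\{a}\{b} → =a=> t2
  t2 = (rec X. a.a.X\{a}\{b} + (a.(a.X)\{b})\{a})\{a}\{b} → (no moves)
Run σ = ⟨ab⟩ on P: start {s0}
  [1] a ⇒ {s1}
  [2] b ⇒ {s2}
  P completes σ.
Run σ = ⟨ab⟩ on Q: start {t0}
  [1] a ⇒ {t1}
  [2] b ⇒ ∅ (Q stuck)

ab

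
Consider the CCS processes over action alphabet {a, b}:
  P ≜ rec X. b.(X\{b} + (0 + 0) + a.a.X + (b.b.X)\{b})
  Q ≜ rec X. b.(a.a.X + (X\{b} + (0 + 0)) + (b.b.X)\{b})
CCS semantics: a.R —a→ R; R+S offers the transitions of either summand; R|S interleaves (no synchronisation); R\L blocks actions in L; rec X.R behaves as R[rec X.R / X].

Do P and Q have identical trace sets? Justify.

P's transition system — 3 states:
  p0 = rec X. b.(X\{b} + (0 + 0) + a.a.X + (b.b.X)\{b}) → —b→ p1
  p1 = (rec X. b.(X\{b} + (0 + 0) + a.a.X + (b.b.X)\{b}))\{b} + (0 + 0) + a.a.(rec X. b.(X\{b} + (0 + 0) + a.a.X + (b.b.X)\{b})) + (b.b.(rec X. b.(X\{b} + (0 + 0) + a.a.X + (b.b.X)\{b})))\{b} → —a→ p2
  p2 = a.(rec X. b.(X\{b} + (0 + 0) + a.a.X + (b.b.X)\{b})) → —a→ p0
Q's transition system — 3 states:
  q0 = rec X. b.(a.a.X + (X\{b} + (0 + 0)) + (b.b.X)\{b}) → —b→ q1
  q1 = a.a.(rec X. b.(a.a.X + (X\{b} + (0 + 0)) + (b.b.X)\{b})) + ((rec X. b.(a.a.X + (X\{b} + (0 + 0)) + (b.b.X)\{b}))\{b} + (0 + 0)) + (b.b.(rec X. b.(a.a.X + (X\{b} + (0 + 0)) + (b.b.X)\{b})))\{b} → —a→ q2
  q2 = a.(rec X. b.(a.a.X + (X\{b} + (0 + 0)) + (b.b.X)\{b})) → —a→ q0
Partition-refinement fixed point:
  B0 = {p0, q0}
  B1 = {p1, q1}
  B2 = {p2, q2}
p0 ∈ B0, q0 ∈ B0 → same block
Bisimilar ⇒ trace-equivalent.

YES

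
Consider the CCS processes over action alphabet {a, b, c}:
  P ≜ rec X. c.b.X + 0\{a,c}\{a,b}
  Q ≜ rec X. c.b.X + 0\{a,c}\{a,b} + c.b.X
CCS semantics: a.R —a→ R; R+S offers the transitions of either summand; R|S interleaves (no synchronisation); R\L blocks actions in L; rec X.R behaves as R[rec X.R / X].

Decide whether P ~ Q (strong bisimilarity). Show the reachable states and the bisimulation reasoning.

P's transition system — 2 states:
  p0 = rec X. c.b.X + 0\{a,c}\{a,b} has moves =c=> p1
  p1 = b.(rec X. c.b.X + 0\{a,c}\{a,b}) has moves =b=> p0
Q's transition system — 2 states:
  q0 = rec X. c.b.X + 0\{a,c}\{a,b} + c.b.X has moves =c=> q1
  q1 = b.(rec X. c.b.X + 0\{a,c}\{a,b} + c.b.X) has moves =b=> q0
Coarsest stable partition (strong bisimilarity classes):
  B0 = {p0, q0}
  B1 = {p1, q1}
p0 ∈ B0, q0 ∈ B0 → same block

P ~ Q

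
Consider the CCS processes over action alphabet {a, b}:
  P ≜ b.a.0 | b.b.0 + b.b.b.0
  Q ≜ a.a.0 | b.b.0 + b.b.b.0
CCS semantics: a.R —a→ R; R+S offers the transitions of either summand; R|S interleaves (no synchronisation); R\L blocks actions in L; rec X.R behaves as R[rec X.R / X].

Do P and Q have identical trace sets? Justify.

trace-distinct — witness ⟨bbab⟩

Reachable graph of P (12 states):
  u0 = b.a.0 | b.b.0 + b.b.b.0 → -b-> u1, -b-> u2, -b-> u3
  u1 = a.0 | b.b.0 → -a-> u4, -b-> u5
  u2 = b.a.0 | b.0 → -b-> u5, -b-> u6
  u3 = b.b.0 → -b-> u7
  u4 = 0 | b.b.0 → -b-> u8
  u5 = a.0 | b.0 → -a-> u8, -b-> u9
  u6 = b.a.0 | 0 → -b-> u9
  u7 = b.0 → -b-> u10
  u8 = 0 | b.0 → -b-> u11
  u9 = a.0 | 0 → -a-> u11
  u10 = 0 → ·
  u11 = 0 | 0 → ·
Reachable graph of Q (12 states):
  v0 = a.a.0 | b.b.0 + b.b.b.0 → -a-> v1, -b-> v2, -b-> v3
  v1 = a.0 | b.b.0 → -a-> v4, -b-> v5
  v2 = a.a.0 | b.0 → -a-> v5, -b-> v6
  v3 = b.b.0 → -b-> v7
  v4 = 0 | b.b.0 → -b-> v8
  v5 = a.0 | b.0 → -a-> v8, -b-> v9
  v6 = a.a.0 | 0 → -a-> v9
  v7 = b.0 → -b-> v10
  v8 = 0 | b.0 → -b-> v11
  v9 = a.0 | 0 → -a-> v11
  v10 = 0 → ·
  v11 = 0 | 0 → ·
Executing bbab from P (initial set {u0}):
  [1] b ⇒ {u1, u2, u3}
  [2] b ⇒ {u5, u6, u7}
  [3] a ⇒ {u8}
  [4] b ⇒ {u11}
  — P admits the full trace.
Executing bbab from Q (initial set {v0}):
  [1] b ⇒ {v2, v3}
  [2] b ⇒ {v6, v7}
  [3] a ⇒ {v9}
  [4] b ⇒ ∅ (Q stuck)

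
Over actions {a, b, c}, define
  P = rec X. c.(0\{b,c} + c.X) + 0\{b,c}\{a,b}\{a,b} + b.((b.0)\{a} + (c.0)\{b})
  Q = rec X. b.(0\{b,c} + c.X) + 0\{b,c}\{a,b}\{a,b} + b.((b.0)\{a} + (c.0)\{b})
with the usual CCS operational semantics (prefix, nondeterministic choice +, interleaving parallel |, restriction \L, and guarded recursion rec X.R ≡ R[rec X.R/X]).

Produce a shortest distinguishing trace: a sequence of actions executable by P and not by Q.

Reachable graph of P (5 states):
  p0 = rec X. c.(0\{b,c} + c.X) + 0\{b,c}\{a,b}\{a,b} + b.((b.0)\{a} + (c.0)\{b}) → -b-> p1, -c-> p2
  p1 = (b.0)\{a} + (c.0)\{b} → -b-> p3, -c-> p4
  p2 = 0\{b,c} + c.(rec X. c.(0\{b,c} + c.X) + 0\{b,c}\{a,b}\{a,b} + b.((b.0)\{a} + (c.0)\{b})) → -c-> p0
  p3 = 0\{a} → stopped
  p4 = 0\{b} → stopped
Reachable graph of Q (5 states):
  q0 = rec X. b.(0\{b,c} + c.X) + 0\{b,c}\{a,b}\{a,b} + b.((b.0)\{a} + (c.0)\{b}) → -b-> q1, -b-> q2
  q1 = (b.0)\{a} + (c.0)\{b} → -b-> q3, -c-> q4
  q2 = 0\{b,c} + c.(rec X. b.(0\{b,c} + c.X) + 0\{b,c}\{a,b}\{a,b} + b.((b.0)\{a} + (c.0)\{b})) → -c-> q0
  q3 = 0\{a} → stopped
  q4 = 0\{b} → stopped
Trace ⟨c⟩ through P, begin at {p0}:
  after c @ step 1: {p2}
  ✓ P
Trace ⟨c⟩ through Q, begin at {q0}:
  after c @ step 1: ∅ (Q stuck)

c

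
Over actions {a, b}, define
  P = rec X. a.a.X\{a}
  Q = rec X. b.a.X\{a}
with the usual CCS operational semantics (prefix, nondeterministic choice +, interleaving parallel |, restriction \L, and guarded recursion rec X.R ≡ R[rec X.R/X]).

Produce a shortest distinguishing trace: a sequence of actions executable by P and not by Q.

P's transition system — 3 states:
  p0 = rec X. a.a.X\{a} → —a→ p1
  p1 = a.(rec X. a.a.X\{a})\{a} → —a→ p2
  p2 = (rec X. a.a.X\{a})\{a} → deadlocked
Q's transition system — 4 states:
  q0 = rec X. b.a.X\{a} → —b→ q1
  q1 = a.(rec X. b.a.X\{a})\{a} → —a→ q2
  q2 = (rec X. b.a.X\{a})\{a} → —b→ q3
  q3 = (a.(rec X. b.a.X\{a})\{a})\{a} → deadlocked
Executing a from P (initial set {p0}):
  after a @ step 1: {p1}
  — P admits the full trace.
Executing a from Q (initial set {q0}):
  after a @ step 1: no successor for Q

a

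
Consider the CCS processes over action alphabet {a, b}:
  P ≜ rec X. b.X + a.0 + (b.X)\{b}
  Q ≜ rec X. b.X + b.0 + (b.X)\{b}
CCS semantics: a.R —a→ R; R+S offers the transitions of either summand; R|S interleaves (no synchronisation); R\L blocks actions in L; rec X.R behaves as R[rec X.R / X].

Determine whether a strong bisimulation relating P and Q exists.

NO

Reachable graph of P (2 states):
  p0 = rec X. b.X + a.0 + (b.X)\{b} :: —a→ p1, —b→ p0
  p1 = 0 :: stopped
Reachable graph of Q (2 states):
  q0 = rec X. b.X + b.0 + (b.X)\{b} :: —b→ q0, —b→ q1
  q1 = 0 :: stopped
Coarsest stable partition (strong bisimilarity classes):
  B0 = {p0}
  B1 = {p1, q1}
  B2 = {q0}
p0 ∈ B0, q0 ∈ B2 → different blocks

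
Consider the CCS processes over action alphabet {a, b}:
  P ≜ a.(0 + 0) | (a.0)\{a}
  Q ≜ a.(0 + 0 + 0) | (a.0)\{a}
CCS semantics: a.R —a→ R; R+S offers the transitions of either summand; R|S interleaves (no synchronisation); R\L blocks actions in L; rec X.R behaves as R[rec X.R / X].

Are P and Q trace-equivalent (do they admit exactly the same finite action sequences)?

Reachable graph of P (2 states):
  s0 = a.(0 + 0) | (a.0)\{a} :: ··a··> s1
  s1 = (0 + 0) | (a.0)\{a} :: deadlocked
Reachable graph of Q (2 states):
  t0 = a.(0 + 0 + 0) | (a.0)\{a} :: ··a··> t1
  t1 = (0 + 0 + 0) | (a.0)\{a} :: deadlocked
Bisimilarity quotient blocks:
  B0 = {s0, t0}
  B1 = {s1, t1}
s0 ∈ B0, t0 ∈ B0 → same block
Bisimilar ⇒ trace-equivalent.

traces(P) = traces(Q)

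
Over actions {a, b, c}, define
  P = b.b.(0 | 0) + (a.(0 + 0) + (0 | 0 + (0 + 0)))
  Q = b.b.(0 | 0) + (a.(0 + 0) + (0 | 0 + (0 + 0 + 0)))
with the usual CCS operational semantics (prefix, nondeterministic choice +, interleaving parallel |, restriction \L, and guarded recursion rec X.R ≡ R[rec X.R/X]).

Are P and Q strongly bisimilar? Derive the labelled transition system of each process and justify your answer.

YES

P's transition system — 4 states:
  s0 = b.b.(0 | 0) + (a.(0 + 0) + (0 | 0 + (0 + 0))) has moves =a=> s1, =b=> s2
  s1 = 0 + 0 has moves (no moves)
  s2 = b.(0 | 0) has moves =b=> s3
  s3 = 0 | 0 has moves (no moves)
Q's transition system — 4 states:
  t0 = b.b.(0 | 0) + (a.(0 + 0) + (0 | 0 + (0 + 0 + 0))) has moves =a=> t1, =b=> t2
  t1 = 0 + 0 has moves (no moves)
  t2 = b.(0 | 0) has moves =b=> t3
  t3 = 0 | 0 has moves (no moves)
Bisimilarity quotient blocks:
  B0 = {s0, t0}
  B1 = {s1, s3, t1, t3}
  B2 = {s2, t2}
s0 ∈ B0, t0 ∈ B0 → same block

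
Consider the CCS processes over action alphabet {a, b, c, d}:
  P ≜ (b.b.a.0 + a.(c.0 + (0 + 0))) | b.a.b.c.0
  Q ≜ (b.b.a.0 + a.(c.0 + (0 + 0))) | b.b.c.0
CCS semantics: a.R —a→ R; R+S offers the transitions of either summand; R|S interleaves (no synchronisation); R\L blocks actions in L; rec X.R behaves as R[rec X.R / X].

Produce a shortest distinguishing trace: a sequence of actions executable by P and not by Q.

aba

LTS(P): 25 reachable states
  s0 = (b.b.a.0 + a.(c.0 + (0 + 0))) | b.a.b.c.0 ⊢ —a→ s1, —b→ s2, —b→ s3
  s1 = (c.0 + (0 + 0)) | b.a.b.c.0 ⊢ —b→ s4, —c→ s5
  s2 = (b.b.a.0 + a.(c.0 + (0 + 0))) | a.b.c.0 ⊢ —a→ s4, —a→ s6, —b→ s7
  s3 = b.a.0 | b.a.b.c.0 ⊢ —b→ s7, —b→ s8
  s4 = (c.0 + (0 + 0)) | a.b.c.0 ⊢ —a→ s9, —c→ s10
  s5 = 0 | b.a.b.c.0 ⊢ —b→ s10
  s6 = (b.b.a.0 + a.(c.0 + (0 + 0))) | b.c.0 ⊢ —a→ s9, —b→ s11, —b→ s12
  s7 = b.a.0 | a.b.c.0 ⊢ —a→ s12, —b→ s13
  s8 = a.0 | b.a.b.c.0 ⊢ —a→ s5, —b→ s13
  s9 = (c.0 + (0 + 0)) | b.c.0 ⊢ —b→ s14, —c→ s15
  s10 = 0 | a.b.c.0 ⊢ —a→ s15
  s11 = (b.b.a.0 + a.(c.0 + (0 + 0))) | c.0 ⊢ —a→ s14, —b→ s16, —c→ s17
  s12 = b.a.0 | b.c.0 ⊢ —b→ s16, —b→ s18
  s13 = a.0 | a.b.c.0 ⊢ —a→ s10, —a→ s18
  s14 = (c.0 + (0 + 0)) | c.0 ⊢ —c→ s19, —c→ s20
  s15 = 0 | b.c.0 ⊢ —b→ s20
  s16 = b.a.0 | c.0 ⊢ —b→ s21, —c→ s22
  s17 = (b.b.a.0 + a.(c.0 + (0 + 0))) | 0 ⊢ —a→ s19, —b→ s22
  s18 = a.0 | b.c.0 ⊢ —a→ s15, —b→ s21
  s19 = (c.0 + (0 + 0)) | 0 ⊢ —c→ s23
  s20 = 0 | c.0 ⊢ —c→ s23
  s21 = a.0 | c.0 ⊢ —a→ s20, —c→ s24
  s22 = b.a.0 | 0 ⊢ —b→ s24
  s23 = 0 | 0 ⊢ ·
  s24 = a.0 | 0 ⊢ —a→ s23
LTS(Q): 20 reachable states
  t0 = (b.b.a.0 + a.(c.0 + (0 + 0))) | b.b.c.0 ⊢ —a→ t1, —b→ t2, —b→ t3
  t1 = (c.0 + (0 + 0)) | b.b.c.0 ⊢ —b→ t4, —c→ t5
  t2 = (b.b.a.0 + a.(c.0 + (0 + 0))) | b.c.0 ⊢ —a→ t4, —b→ t6, —b→ t7
  t3 = b.a.0 | b.b.c.0 ⊢ —b→ t7, —b→ t8
  t4 = (c.0 + (0 + 0)) | b.c.0 ⊢ —b→ t9, —c→ t10
  t5 = 0 | b.b.c.0 ⊢ —b→ t10
  t6 = (b.b.a.0 + a.(c.0 + (0 + 0))) | c.0 ⊢ —a→ t9, —b→ t11, —c→ t12
  t7 = b.a.0 | b.c.0 ⊢ —b→ t11, —b→ t13
  t8 = a.0 | b.b.c.0 ⊢ —a→ t5, —b→ t13
  t9 = (c.0 + (0 + 0)) | c.0 ⊢ —c→ t14, —c→ t15
  t10 = 0 | b.c.0 ⊢ —b→ t15
  t11 = b.a.0 | c.0 ⊢ —b→ t16, —c→ t17
  t12 = (b.b.a.0 + a.(c.0 + (0 + 0))) | 0 ⊢ —a→ t14, —b→ t17
  t13 = a.0 | b.c.0 ⊢ —a→ t10, —b→ t16
  t14 = (c.0 + (0 + 0)) | 0 ⊢ —c→ t18
  t15 = 0 | c.0 ⊢ —c→ t18
  t16 = a.0 | c.0 ⊢ —a→ t15, —c→ t19
  t17 = b.a.0 | 0 ⊢ —b→ t19
  t18 = 0 | 0 ⊢ ·
  t19 = a.0 | 0 ⊢ —a→ t18
Executing aba from P (initial set {s0}):
  step 1 (a): {s1}
  step 2 (b): {s4}
  step 3 (a): {s9}
  P completes σ.
Executing aba from Q (initial set {t0}):
  step 1 (a): {t1}
  step 2 (b): {t4}
  step 3 (a): ∅ (Q stuck)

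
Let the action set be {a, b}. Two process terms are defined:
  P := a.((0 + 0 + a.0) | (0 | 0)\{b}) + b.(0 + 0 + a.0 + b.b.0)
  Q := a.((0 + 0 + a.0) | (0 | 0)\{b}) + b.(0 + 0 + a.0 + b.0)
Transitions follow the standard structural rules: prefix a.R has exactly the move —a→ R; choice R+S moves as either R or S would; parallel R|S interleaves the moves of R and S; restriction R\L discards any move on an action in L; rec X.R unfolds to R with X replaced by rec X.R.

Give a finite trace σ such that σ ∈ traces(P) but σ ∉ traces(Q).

LTS(P): 6 reachable states
  u0 = a.((0 + 0 + a.0) | (0 | 0)\{b}) + b.(0 + 0 + a.0 + b.b.0) has moves ··a··> u1, ··b··> u2
  u1 = (0 + 0 + a.0) | (0 | 0)\{b} has moves ··a··> u3
  u2 = 0 + 0 + a.0 + b.b.0 has moves ··a··> u4, ··b··> u5
  u3 = 0 | (0 | 0)\{b} has moves (no moves)
  u4 = 0 has moves (no moves)
  u5 = b.0 has moves ··b··> u4
LTS(Q): 5 reachable states
  v0 = a.((0 + 0 + a.0) | (0 | 0)\{b}) + b.(0 + 0 + a.0 + b.0) has moves ··a··> v1, ··b··> v2
  v1 = (0 + 0 + a.0) | (0 | 0)\{b} has moves ··a··> v3
  v2 = 0 + 0 + a.0 + b.0 has moves ··a··> v4, ··b··> v4
  v3 = 0 | (0 | 0)\{b} has moves (no moves)
  v4 = 0 has moves (no moves)
Run σ = ⟨bbb⟩ on P: start {u0}
  after b @ step 1: {u2}
  after b @ step 2: {u5}
  after b @ step 3: {u4}
  ✓ P
Run σ = ⟨bbb⟩ on Q: start {v0}
  after b @ step 1: {v2}
  after b @ step 2: {v4}
  after b @ step 3: ∅ (Q stuck)

bbb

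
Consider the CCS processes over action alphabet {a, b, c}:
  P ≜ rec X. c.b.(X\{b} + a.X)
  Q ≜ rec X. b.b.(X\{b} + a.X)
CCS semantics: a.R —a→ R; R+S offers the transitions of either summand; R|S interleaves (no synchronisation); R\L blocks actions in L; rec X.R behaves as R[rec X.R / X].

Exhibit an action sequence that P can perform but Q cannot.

c

LTS(P): 4 reachable states
  u0 = rec X. c.b.(X\{b} + a.X) | -c-> u1
  u1 = b.((rec X. c.b.(X\{b} + a.X))\{b} + a.(rec X. c.b.(X\{b} + a.X))) | -b-> u2
  u2 = (rec X. c.b.(X\{b} + a.X))\{b} + a.(rec X. c.b.(X\{b} + a.X)) | -a-> u0, -c-> u3
  u3 = (b.((rec X. c.b.(X\{b} + a.X))\{b} + a.(rec X. c.b.(X\{b} + a.X))))\{b} | (no moves)
LTS(Q): 3 reachable states
  v0 = rec X. b.b.(X\{b} + a.X) | -b-> v1
  v1 = b.((rec X. b.b.(X\{b} + a.X))\{b} + a.(rec X. b.b.(X\{b} + a.X))) | -b-> v2
  v2 = (rec X. b.b.(X\{b} + a.X))\{b} + a.(rec X. b.b.(X\{b} + a.X)) | -a-> v0
Trace ⟨c⟩ through P, begin at {u0}:
  step 1 (c): {u1}
  P completes σ.
Trace ⟨c⟩ through Q, begin at {v0}:
  step 1 (c): ∅ (Q stuck)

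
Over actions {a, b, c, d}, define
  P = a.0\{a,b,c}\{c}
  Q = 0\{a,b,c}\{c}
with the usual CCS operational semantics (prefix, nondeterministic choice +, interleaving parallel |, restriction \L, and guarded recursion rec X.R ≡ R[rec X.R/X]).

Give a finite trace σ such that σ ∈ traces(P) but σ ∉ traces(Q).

a

Reachable graph of P (2 states):
  p0 = a.0\{a,b,c}\{c} → —a→ p1
  p1 = 0\{a,b,c}\{c} → (no moves)
Reachable graph of Q (1 states):
  q0 = 0\{a,b,c}\{c} → (no moves)
Executing a from P (initial set {p0}):
  [1] a ⇒ {p1}
  — P admits the full trace.
Executing a from Q (initial set {q0}):
  [1] a ⇒ ∅  — Q cannot continue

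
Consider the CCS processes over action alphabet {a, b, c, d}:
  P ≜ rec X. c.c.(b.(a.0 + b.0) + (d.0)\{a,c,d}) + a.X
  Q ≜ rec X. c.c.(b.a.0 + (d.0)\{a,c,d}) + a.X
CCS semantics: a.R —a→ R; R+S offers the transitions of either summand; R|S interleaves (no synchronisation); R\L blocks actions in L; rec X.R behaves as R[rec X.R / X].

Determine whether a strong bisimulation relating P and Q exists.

not bisimilar

P's transition system — 5 states:
  s0 = rec X. c.c.(b.(a.0 + b.0) + (d.0)\{a,c,d}) + a.X ⊢ —a→ s0, —c→ s1
  s1 = c.(b.(a.0 + b.0) + (d.0)\{a,c,d}) ⊢ —c→ s2
  s2 = b.(a.0 + b.0) + (d.0)\{a,c,d} ⊢ —b→ s3
  s3 = a.0 + b.0 ⊢ —a→ s4, —b→ s4
  s4 = 0 ⊢ ·
Q's transition system — 5 states:
  t0 = rec X. c.c.(b.a.0 + (d.0)\{a,c,d}) + a.X ⊢ —a→ t0, —c→ t1
  t1 = c.(b.a.0 + (d.0)\{a,c,d}) ⊢ —c→ t2
  t2 = b.a.0 + (d.0)\{a,c,d} ⊢ —b→ t3
  t3 = a.0 ⊢ —a→ t4
  t4 = 0 ⊢ ·
Bisimilarity quotient blocks:
  B0 = {s0}
  B1 = {s1}
  B2 = {s2}
  B3 = {s3}
  B4 = {s4, t4}
  B5 = {t0}
  B6 = {t1}
  B7 = {t2}
  B8 = {t3}
s0 ∈ B0, t0 ∈ B5 → different blocks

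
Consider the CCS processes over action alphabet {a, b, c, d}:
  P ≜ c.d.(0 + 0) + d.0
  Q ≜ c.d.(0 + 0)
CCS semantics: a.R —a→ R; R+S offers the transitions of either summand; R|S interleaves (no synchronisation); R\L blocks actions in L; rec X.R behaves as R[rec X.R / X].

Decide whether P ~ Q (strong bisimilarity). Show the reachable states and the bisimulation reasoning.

Reachable graph of P (4 states):
  s0 = c.d.(0 + 0) + d.0 → ··c··> s1, ··d··> s2
  s1 = d.(0 + 0) → ··d··> s3
  s2 = 0 → ∅
  s3 = 0 + 0 → ∅
Reachable graph of Q (3 states):
  t0 = c.d.(0 + 0) → ··c··> t1
  t1 = d.(0 + 0) → ··d··> t2
  t2 = 0 + 0 → ∅
Partition-refinement fixed point:
  B0 = {s0}
  B1 = {s1, t1}
  B2 = {s2, s3, t2}
  B3 = {t0}
s0 ∈ B0, t0 ∈ B3 → different blocks

NO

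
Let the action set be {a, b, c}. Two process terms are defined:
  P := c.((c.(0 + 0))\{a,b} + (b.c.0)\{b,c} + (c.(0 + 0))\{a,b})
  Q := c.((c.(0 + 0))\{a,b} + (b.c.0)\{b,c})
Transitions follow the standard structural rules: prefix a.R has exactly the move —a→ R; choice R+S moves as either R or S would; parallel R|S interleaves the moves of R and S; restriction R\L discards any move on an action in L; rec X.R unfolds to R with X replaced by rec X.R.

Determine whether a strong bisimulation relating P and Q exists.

YES

LTS(P): 3 reachable states
  u0 = c.((c.(0 + 0))\{a,b} + (b.c.0)\{b,c} + (c.(0 + 0))\{a,b}) | --c--▸ u1
  u1 = (c.(0 + 0))\{a,b} + (b.c.0)\{b,c} + (c.(0 + 0))\{a,b} | --c--▸ u2
  u2 = (0 + 0)\{a,b} | deadlocked
LTS(Q): 3 reachable states
  v0 = c.((c.(0 + 0))\{a,b} + (b.c.0)\{b,c}) | --c--▸ v1
  v1 = (c.(0 + 0))\{a,b} + (b.c.0)\{b,c} | --c--▸ v2
  v2 = (0 + 0)\{a,b} | deadlocked
Bisimilarity quotient blocks:
  B0 = {u0, v0}
  B1 = {u1, v1}
  B2 = {u2, v2}
u0 ∈ B0, v0 ∈ B0 → same block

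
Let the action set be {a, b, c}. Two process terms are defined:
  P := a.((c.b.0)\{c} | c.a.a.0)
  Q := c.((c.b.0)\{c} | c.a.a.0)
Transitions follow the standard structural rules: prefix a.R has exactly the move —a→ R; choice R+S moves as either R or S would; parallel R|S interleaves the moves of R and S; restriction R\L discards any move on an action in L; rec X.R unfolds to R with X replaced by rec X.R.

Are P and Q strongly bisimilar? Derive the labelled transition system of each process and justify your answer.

P ≁ Q

Reachable graph of P (5 states):
  p0 = a.((c.b.0)\{c} | c.a.a.0) has moves --a--▸ p1
  p1 = (c.b.0)\{c} | c.a.a.0 has moves --c--▸ p2
  p2 = (c.b.0)\{c} | a.a.0 has moves --a--▸ p3
  p3 = (c.b.0)\{c} | a.0 has moves --a--▸ p4
  p4 = (c.b.0)\{c} | 0 has moves stopped
Reachable graph of Q (5 states):
  q0 = c.((c.b.0)\{c} | c.a.a.0) has moves --c--▸ q1
  q1 = (c.b.0)\{c} | c.a.a.0 has moves --c--▸ q2
  q2 = (c.b.0)\{c} | a.a.0 has moves --a--▸ q3
  q3 = (c.b.0)\{c} | a.0 has moves --a--▸ q4
  q4 = (c.b.0)\{c} | 0 has moves stopped
Bisimilarity quotient blocks:
  B0 = {p0}
  B1 = {p1, q1}
  B2 = {p2, q2}
  B3 = {p3, q3}
  B4 = {p4, q4}
  B5 = {q0}
p0 ∈ B0, q0 ∈ B5 → different blocks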